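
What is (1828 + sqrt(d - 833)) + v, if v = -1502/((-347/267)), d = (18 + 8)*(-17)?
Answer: 1035350/347 + 5*I*sqrt(51) ≈ 2983.7 + 35.707*I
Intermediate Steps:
d = -442 (d = 26*(-17) = -442)
v = 401034/347 (v = -1502/((-347*1/267)) = -1502/(-347/267) = -1502*(-267/347) = 401034/347 ≈ 1155.7)
(1828 + sqrt(d - 833)) + v = (1828 + sqrt(-442 - 833)) + 401034/347 = (1828 + sqrt(-1275)) + 401034/347 = (1828 + 5*I*sqrt(51)) + 401034/347 = 1035350/347 + 5*I*sqrt(51)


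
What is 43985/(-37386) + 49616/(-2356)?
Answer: -15794939/710334 ≈ -22.236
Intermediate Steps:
43985/(-37386) + 49616/(-2356) = 43985*(-1/37386) + 49616*(-1/2356) = -43985/37386 - 12404/589 = -15794939/710334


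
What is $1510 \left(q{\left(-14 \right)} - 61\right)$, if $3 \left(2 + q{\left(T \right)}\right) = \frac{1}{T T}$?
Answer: $- \frac{27967465}{294} \approx -95127.0$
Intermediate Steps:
$q{\left(T \right)} = -2 + \frac{1}{3 T^{2}}$ ($q{\left(T \right)} = -2 + \frac{\frac{1}{T} \frac{1}{T}}{3} = -2 + \frac{1}{3 T^{2}}$)
$1510 \left(q{\left(-14 \right)} - 61\right) = 1510 \left(\left(-2 + \frac{1}{3 \cdot 196}\right) - 61\right) = 1510 \left(\left(-2 + \frac{1}{3} \cdot \frac{1}{196}\right) - 61\right) = 1510 \left(\left(-2 + \frac{1}{588}\right) - 61\right) = 1510 \left(- \frac{1175}{588} - 61\right) = 1510 \left(- \frac{37043}{588}\right) = - \frac{27967465}{294}$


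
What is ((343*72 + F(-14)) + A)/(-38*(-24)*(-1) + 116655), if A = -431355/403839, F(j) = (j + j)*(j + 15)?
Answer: 3320489699/15580512459 ≈ 0.21312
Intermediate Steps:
F(j) = 2*j*(15 + j) (F(j) = (2*j)*(15 + j) = 2*j*(15 + j))
A = -143785/134613 (A = -431355*1/403839 = -143785/134613 ≈ -1.0681)
((343*72 + F(-14)) + A)/(-38*(-24)*(-1) + 116655) = ((343*72 + 2*(-14)*(15 - 14)) - 143785/134613)/(-38*(-24)*(-1) + 116655) = ((24696 + 2*(-14)*1) - 143785/134613)/(912*(-1) + 116655) = ((24696 - 28) - 143785/134613)/(-912 + 116655) = (24668 - 143785/134613)/115743 = (3320489699/134613)*(1/115743) = 3320489699/15580512459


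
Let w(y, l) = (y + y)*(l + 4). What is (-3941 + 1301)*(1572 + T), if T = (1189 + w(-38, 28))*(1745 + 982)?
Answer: 8944554960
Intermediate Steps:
w(y, l) = 2*y*(4 + l) (w(y, l) = (2*y)*(4 + l) = 2*y*(4 + l))
T = -3389661 (T = (1189 + 2*(-38)*(4 + 28))*(1745 + 982) = (1189 + 2*(-38)*32)*2727 = (1189 - 2432)*2727 = -1243*2727 = -3389661)
(-3941 + 1301)*(1572 + T) = (-3941 + 1301)*(1572 - 3389661) = -2640*(-3388089) = 8944554960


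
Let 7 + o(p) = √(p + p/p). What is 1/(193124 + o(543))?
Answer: 193117/37294175145 - 4*√34/37294175145 ≈ 5.1776e-6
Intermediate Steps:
o(p) = -7 + √(1 + p) (o(p) = -7 + √(p + p/p) = -7 + √(p + 1) = -7 + √(1 + p))
1/(193124 + o(543)) = 1/(193124 + (-7 + √(1 + 543))) = 1/(193124 + (-7 + √544)) = 1/(193124 + (-7 + 4*√34)) = 1/(193117 + 4*√34)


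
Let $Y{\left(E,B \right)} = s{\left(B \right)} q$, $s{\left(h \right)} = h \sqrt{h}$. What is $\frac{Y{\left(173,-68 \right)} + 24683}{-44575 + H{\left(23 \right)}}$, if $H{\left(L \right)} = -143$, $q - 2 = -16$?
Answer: $- \frac{24683}{44718} - \frac{952 i \sqrt{17}}{22359} \approx -0.55197 - 0.17555 i$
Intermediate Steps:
$q = -14$ ($q = 2 - 16 = -14$)
$s{\left(h \right)} = h^{\frac{3}{2}}$
$Y{\left(E,B \right)} = - 14 B^{\frac{3}{2}}$ ($Y{\left(E,B \right)} = B^{\frac{3}{2}} \left(-14\right) = - 14 B^{\frac{3}{2}}$)
$\frac{Y{\left(173,-68 \right)} + 24683}{-44575 + H{\left(23 \right)}} = \frac{- 14 \left(-68\right)^{\frac{3}{2}} + 24683}{-44575 - 143} = \frac{- 14 \left(- 136 i \sqrt{17}\right) + 24683}{-44718} = \left(1904 i \sqrt{17} + 24683\right) \left(- \frac{1}{44718}\right) = \left(24683 + 1904 i \sqrt{17}\right) \left(- \frac{1}{44718}\right) = - \frac{24683}{44718} - \frac{952 i \sqrt{17}}{22359}$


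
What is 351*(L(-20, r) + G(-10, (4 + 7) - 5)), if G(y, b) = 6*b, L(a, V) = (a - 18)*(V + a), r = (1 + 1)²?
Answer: 226044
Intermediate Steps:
r = 4 (r = 2² = 4)
L(a, V) = (-18 + a)*(V + a)
351*(L(-20, r) + G(-10, (4 + 7) - 5)) = 351*(((-20)² - 18*4 - 18*(-20) + 4*(-20)) + 6*((4 + 7) - 5)) = 351*((400 - 72 + 360 - 80) + 6*(11 - 5)) = 351*(608 + 6*6) = 351*(608 + 36) = 351*644 = 226044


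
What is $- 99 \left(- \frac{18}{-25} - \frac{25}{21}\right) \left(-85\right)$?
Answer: $- \frac{138567}{35} \approx -3959.1$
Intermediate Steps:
$- 99 \left(- \frac{18}{-25} - \frac{25}{21}\right) \left(-85\right) = - 99 \left(\left(-18\right) \left(- \frac{1}{25}\right) - \frac{25}{21}\right) \left(-85\right) = - 99 \left(\frac{18}{25} - \frac{25}{21}\right) \left(-85\right) = \left(-99\right) \left(- \frac{247}{525}\right) \left(-85\right) = \frac{8151}{175} \left(-85\right) = - \frac{138567}{35}$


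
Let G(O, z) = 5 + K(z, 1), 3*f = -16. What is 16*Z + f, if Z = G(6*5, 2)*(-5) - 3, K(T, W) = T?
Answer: -1840/3 ≈ -613.33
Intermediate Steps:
f = -16/3 (f = (1/3)*(-16) = -16/3 ≈ -5.3333)
G(O, z) = 5 + z
Z = -38 (Z = (5 + 2)*(-5) - 3 = 7*(-5) - 3 = -35 - 3 = -38)
16*Z + f = 16*(-38) - 16/3 = -608 - 16/3 = -1840/3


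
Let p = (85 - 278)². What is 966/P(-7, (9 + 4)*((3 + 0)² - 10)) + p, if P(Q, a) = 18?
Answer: 111908/3 ≈ 37303.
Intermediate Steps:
p = 37249 (p = (-193)² = 37249)
966/P(-7, (9 + 4)*((3 + 0)² - 10)) + p = 966/18 + 37249 = 966*(1/18) + 37249 = 161/3 + 37249 = 111908/3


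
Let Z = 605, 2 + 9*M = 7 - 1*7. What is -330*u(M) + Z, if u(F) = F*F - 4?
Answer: 51535/27 ≈ 1908.7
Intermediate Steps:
M = -2/9 (M = -2/9 + (7 - 1*7)/9 = -2/9 + (7 - 7)/9 = -2/9 + (⅑)*0 = -2/9 + 0 = -2/9 ≈ -0.22222)
u(F) = -4 + F² (u(F) = F² - 4 = -4 + F²)
-330*u(M) + Z = -330*(-4 + (-2/9)²) + 605 = -330*(-4 + 4/81) + 605 = -330*(-320/81) + 605 = 35200/27 + 605 = 51535/27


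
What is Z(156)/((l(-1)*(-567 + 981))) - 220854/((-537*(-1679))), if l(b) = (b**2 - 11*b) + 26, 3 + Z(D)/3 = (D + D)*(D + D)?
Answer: 418389981/22841116 ≈ 18.317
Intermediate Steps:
Z(D) = -9 + 12*D**2 (Z(D) = -9 + 3*((D + D)*(D + D)) = -9 + 3*((2*D)*(2*D)) = -9 + 3*(4*D**2) = -9 + 12*D**2)
l(b) = 26 + b**2 - 11*b
Z(156)/((l(-1)*(-567 + 981))) - 220854/((-537*(-1679))) = (-9 + 12*156**2)/(((26 + (-1)**2 - 11*(-1))*(-567 + 981))) - 220854/((-537*(-1679))) = (-9 + 12*24336)/(((26 + 1 + 11)*414)) - 220854/901623 = (-9 + 292032)/((38*414)) - 220854*1/901623 = 292023/15732 - 73618/300541 = 292023*(1/15732) - 73618/300541 = 32447/1748 - 73618/300541 = 418389981/22841116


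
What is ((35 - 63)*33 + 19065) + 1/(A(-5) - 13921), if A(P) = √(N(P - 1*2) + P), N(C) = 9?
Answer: 252504578/13919 ≈ 18141.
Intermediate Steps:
A(P) = √(9 + P)
((35 - 63)*33 + 19065) + 1/(A(-5) - 13921) = ((35 - 63)*33 + 19065) + 1/(√(9 - 5) - 13921) = (-28*33 + 19065) + 1/(√4 - 13921) = (-924 + 19065) + 1/(2 - 13921) = 18141 + 1/(-13919) = 18141 - 1/13919 = 252504578/13919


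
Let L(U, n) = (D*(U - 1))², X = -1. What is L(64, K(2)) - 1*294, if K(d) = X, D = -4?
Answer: 63210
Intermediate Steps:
K(d) = -1
L(U, n) = (4 - 4*U)² (L(U, n) = (-4*(U - 1))² = (-4*(-1 + U))² = (4 - 4*U)²)
L(64, K(2)) - 1*294 = 16*(-1 + 64)² - 1*294 = 16*63² - 294 = 16*3969 - 294 = 63504 - 294 = 63210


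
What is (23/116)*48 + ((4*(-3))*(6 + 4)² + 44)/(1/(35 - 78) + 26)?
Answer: -1133240/32393 ≈ -34.984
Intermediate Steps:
(23/116)*48 + ((4*(-3))*(6 + 4)² + 44)/(1/(35 - 78) + 26) = (23*(1/116))*48 + (-12*10² + 44)/(1/(-43) + 26) = (23/116)*48 + (-12*100 + 44)/(-1/43 + 26) = 276/29 + (-1200 + 44)/(1117/43) = 276/29 - 1156*43/1117 = 276/29 - 49708/1117 = -1133240/32393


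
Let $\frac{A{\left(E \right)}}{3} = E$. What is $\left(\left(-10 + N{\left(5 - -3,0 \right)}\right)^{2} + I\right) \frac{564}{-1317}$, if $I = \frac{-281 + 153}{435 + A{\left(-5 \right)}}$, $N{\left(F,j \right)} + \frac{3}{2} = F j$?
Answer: $- \frac{2604599}{46095} \approx -56.505$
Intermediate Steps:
$A{\left(E \right)} = 3 E$
$N{\left(F,j \right)} = - \frac{3}{2} + F j$
$I = - \frac{32}{105}$ ($I = \frac{-281 + 153}{435 + 3 \left(-5\right)} = - \frac{128}{435 - 15} = - \frac{128}{420} = \left(-128\right) \frac{1}{420} = - \frac{32}{105} \approx -0.30476$)
$\left(\left(-10 + N{\left(5 - -3,0 \right)}\right)^{2} + I\right) \frac{564}{-1317} = \left(\left(-10 - \left(\frac{3}{2} - \left(5 - -3\right) 0\right)\right)^{2} - \frac{32}{105}\right) \frac{564}{-1317} = \left(\left(-10 - \left(\frac{3}{2} - \left(5 + 3\right) 0\right)\right)^{2} - \frac{32}{105}\right) 564 \left(- \frac{1}{1317}\right) = \left(\left(-10 + \left(- \frac{3}{2} + 8 \cdot 0\right)\right)^{2} - \frac{32}{105}\right) \left(- \frac{188}{439}\right) = \left(\left(-10 + \left(- \frac{3}{2} + 0\right)\right)^{2} - \frac{32}{105}\right) \left(- \frac{188}{439}\right) = \left(\left(-10 - \frac{3}{2}\right)^{2} - \frac{32}{105}\right) \left(- \frac{188}{439}\right) = \left(\left(- \frac{23}{2}\right)^{2} - \frac{32}{105}\right) \left(- \frac{188}{439}\right) = \left(\frac{529}{4} - \frac{32}{105}\right) \left(- \frac{188}{439}\right) = \frac{55417}{420} \left(- \frac{188}{439}\right) = - \frac{2604599}{46095}$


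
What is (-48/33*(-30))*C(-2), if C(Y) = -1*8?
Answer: -3840/11 ≈ -349.09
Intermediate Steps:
C(Y) = -8
(-48/33*(-30))*C(-2) = (-48/33*(-30))*(-8) = (-48*1/33*(-30))*(-8) = -16/11*(-30)*(-8) = (480/11)*(-8) = -3840/11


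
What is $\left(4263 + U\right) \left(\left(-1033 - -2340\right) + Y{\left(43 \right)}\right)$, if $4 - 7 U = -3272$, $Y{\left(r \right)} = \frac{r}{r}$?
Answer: $6188148$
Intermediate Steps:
$Y{\left(r \right)} = 1$
$U = 468$ ($U = \frac{4}{7} - - \frac{3272}{7} = \frac{4}{7} + \frac{3272}{7} = 468$)
$\left(4263 + U\right) \left(\left(-1033 - -2340\right) + Y{\left(43 \right)}\right) = \left(4263 + 468\right) \left(\left(-1033 - -2340\right) + 1\right) = 4731 \left(\left(-1033 + 2340\right) + 1\right) = 4731 \left(1307 + 1\right) = 4731 \cdot 1308 = 6188148$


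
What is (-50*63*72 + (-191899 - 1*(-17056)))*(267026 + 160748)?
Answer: -171812432682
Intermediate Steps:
(-50*63*72 + (-191899 - 1*(-17056)))*(267026 + 160748) = (-3150*72 + (-191899 + 17056))*427774 = (-226800 - 174843)*427774 = -401643*427774 = -171812432682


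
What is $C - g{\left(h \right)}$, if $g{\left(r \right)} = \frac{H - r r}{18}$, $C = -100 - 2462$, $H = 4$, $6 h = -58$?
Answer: $- \frac{414239}{162} \approx -2557.0$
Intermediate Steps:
$h = - \frac{29}{3}$ ($h = \frac{1}{6} \left(-58\right) = - \frac{29}{3} \approx -9.6667$)
$C = -2562$
$g{\left(r \right)} = \frac{2}{9} - \frac{r^{2}}{18}$ ($g{\left(r \right)} = \frac{4 - r r}{18} = \left(4 - r^{2}\right) \frac{1}{18} = \frac{2}{9} - \frac{r^{2}}{18}$)
$C - g{\left(h \right)} = -2562 - \left(\frac{2}{9} - \frac{\left(- \frac{29}{3}\right)^{2}}{18}\right) = -2562 - \left(\frac{2}{9} - \frac{841}{162}\right) = -2562 - - \frac{805}{162} = -2562 + \frac{805}{162} = - \frac{414239}{162}$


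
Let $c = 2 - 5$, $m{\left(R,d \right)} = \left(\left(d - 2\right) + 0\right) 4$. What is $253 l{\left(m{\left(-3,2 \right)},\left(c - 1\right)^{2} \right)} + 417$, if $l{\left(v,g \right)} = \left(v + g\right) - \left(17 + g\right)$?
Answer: $-3884$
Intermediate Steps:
$m{\left(R,d \right)} = -8 + 4 d$ ($m{\left(R,d \right)} = \left(\left(-2 + d\right) + 0\right) 4 = \left(-2 + d\right) 4 = -8 + 4 d$)
$c = -3$
$l{\left(v,g \right)} = -17 + v$ ($l{\left(v,g \right)} = \left(g + v\right) - \left(17 + g\right) = -17 + v$)
$253 l{\left(m{\left(-3,2 \right)},\left(c - 1\right)^{2} \right)} + 417 = 253 \left(-17 + \left(-8 + 4 \cdot 2\right)\right) + 417 = 253 \left(-17 + \left(-8 + 8\right)\right) + 417 = 253 \left(-17 + 0\right) + 417 = 253 \left(-17\right) + 417 = -4301 + 417 = -3884$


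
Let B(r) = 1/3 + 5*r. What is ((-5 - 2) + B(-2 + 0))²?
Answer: 2500/9 ≈ 277.78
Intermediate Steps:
B(r) = ⅓ + 5*r
((-5 - 2) + B(-2 + 0))² = ((-5 - 2) + (⅓ + 5*(-2 + 0)))² = (-7 + (⅓ + 5*(-2)))² = (-7 + (⅓ - 10))² = (-7 - 29/3)² = (-50/3)² = 2500/9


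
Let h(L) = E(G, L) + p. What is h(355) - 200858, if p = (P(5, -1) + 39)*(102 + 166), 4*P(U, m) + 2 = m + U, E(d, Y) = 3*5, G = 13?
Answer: -190257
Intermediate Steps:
E(d, Y) = 15
P(U, m) = -½ + U/4 + m/4 (P(U, m) = -½ + (m + U)/4 = -½ + (U + m)/4 = -½ + (U/4 + m/4) = -½ + U/4 + m/4)
p = 10586 (p = ((-½ + (¼)*5 + (¼)*(-1)) + 39)*(102 + 166) = ((-½ + 5/4 - ¼) + 39)*268 = (½ + 39)*268 = (79/2)*268 = 10586)
h(L) = 10601 (h(L) = 15 + 10586 = 10601)
h(355) - 200858 = 10601 - 200858 = -190257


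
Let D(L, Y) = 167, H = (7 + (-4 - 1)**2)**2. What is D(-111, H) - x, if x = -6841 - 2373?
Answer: 9381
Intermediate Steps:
x = -9214
H = 1024 (H = (7 + (-5)**2)**2 = (7 + 25)**2 = 32**2 = 1024)
D(-111, H) - x = 167 - 1*(-9214) = 167 + 9214 = 9381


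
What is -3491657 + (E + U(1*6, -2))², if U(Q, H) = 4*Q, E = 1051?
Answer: -2336032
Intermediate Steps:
-3491657 + (E + U(1*6, -2))² = -3491657 + (1051 + 4*(1*6))² = -3491657 + (1051 + 4*6)² = -3491657 + (1051 + 24)² = -3491657 + 1075² = -3491657 + 1155625 = -2336032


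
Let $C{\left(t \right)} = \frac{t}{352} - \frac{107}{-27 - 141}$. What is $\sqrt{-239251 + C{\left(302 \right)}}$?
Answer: $\frac{i \sqrt{204265485501}}{924} \approx 489.13 i$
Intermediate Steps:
$C{\left(t \right)} = \frac{107}{168} + \frac{t}{352}$ ($C{\left(t \right)} = t \frac{1}{352} - \frac{107}{-27 - 141} = \frac{t}{352} - \frac{107}{-168} = \frac{t}{352} - - \frac{107}{168} = \frac{t}{352} + \frac{107}{168} = \frac{107}{168} + \frac{t}{352}$)
$\sqrt{-239251 + C{\left(302 \right)}} = \sqrt{-239251 + \left(\frac{107}{168} + \frac{1}{352} \cdot 302\right)} = \sqrt{-239251 + \left(\frac{107}{168} + \frac{151}{176}\right)} = \sqrt{-239251 + \frac{5525}{3696}} = \sqrt{- \frac{884266171}{3696}} = \frac{i \sqrt{204265485501}}{924}$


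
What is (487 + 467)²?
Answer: 910116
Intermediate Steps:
(487 + 467)² = 954² = 910116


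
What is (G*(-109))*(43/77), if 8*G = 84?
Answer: -14061/22 ≈ -639.14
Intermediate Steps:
G = 21/2 (G = (1/8)*84 = 21/2 ≈ 10.500)
(G*(-109))*(43/77) = ((21/2)*(-109))*(43/77) = -98427/(2*77) = -2289/2*43/77 = -14061/22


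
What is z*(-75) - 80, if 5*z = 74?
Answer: -1190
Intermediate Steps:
z = 74/5 (z = (⅕)*74 = 74/5 ≈ 14.800)
z*(-75) - 80 = (74/5)*(-75) - 80 = -1110 - 80 = -1190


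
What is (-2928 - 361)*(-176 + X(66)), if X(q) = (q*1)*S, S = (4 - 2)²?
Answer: -289432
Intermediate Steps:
S = 4 (S = 2² = 4)
X(q) = 4*q (X(q) = (q*1)*4 = q*4 = 4*q)
(-2928 - 361)*(-176 + X(66)) = (-2928 - 361)*(-176 + 4*66) = -3289*(-176 + 264) = -3289*88 = -289432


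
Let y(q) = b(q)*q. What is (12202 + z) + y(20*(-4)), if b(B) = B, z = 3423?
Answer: 22025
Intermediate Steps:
y(q) = q² (y(q) = q*q = q²)
(12202 + z) + y(20*(-4)) = (12202 + 3423) + (20*(-4))² = 15625 + (-80)² = 15625 + 6400 = 22025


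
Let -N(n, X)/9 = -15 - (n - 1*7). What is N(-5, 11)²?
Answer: 729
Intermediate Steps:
N(n, X) = 72 + 9*n (N(n, X) = -9*(-15 - (n - 1*7)) = -9*(-15 - (n - 7)) = -9*(-15 - (-7 + n)) = -9*(-15 + (7 - n)) = -9*(-8 - n) = 72 + 9*n)
N(-5, 11)² = (72 + 9*(-5))² = (72 - 45)² = 27² = 729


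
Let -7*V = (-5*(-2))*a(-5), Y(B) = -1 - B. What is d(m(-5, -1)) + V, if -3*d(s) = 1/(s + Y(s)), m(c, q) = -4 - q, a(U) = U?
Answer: 157/21 ≈ 7.4762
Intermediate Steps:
d(s) = ⅓ (d(s) = -1/(3*(s + (-1 - s))) = -⅓/(-1) = -⅓*(-1) = ⅓)
V = 50/7 (V = -(-5*(-2))*(-5)/7 = -10*(-5)/7 = -⅐*(-50) = 50/7 ≈ 7.1429)
d(m(-5, -1)) + V = ⅓ + 50/7 = 157/21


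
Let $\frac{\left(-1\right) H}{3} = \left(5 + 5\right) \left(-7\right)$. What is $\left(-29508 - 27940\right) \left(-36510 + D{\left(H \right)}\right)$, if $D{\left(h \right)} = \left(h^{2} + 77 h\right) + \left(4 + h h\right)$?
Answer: $-3898651072$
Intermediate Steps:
$H = 210$ ($H = - 3 \left(5 + 5\right) \left(-7\right) = - 3 \cdot 10 \left(-7\right) = \left(-3\right) \left(-70\right) = 210$)
$D{\left(h \right)} = 4 + 2 h^{2} + 77 h$ ($D{\left(h \right)} = \left(h^{2} + 77 h\right) + \left(4 + h^{2}\right) = 4 + 2 h^{2} + 77 h$)
$\left(-29508 - 27940\right) \left(-36510 + D{\left(H \right)}\right) = \left(-29508 - 27940\right) \left(-36510 + \left(4 + 2 \cdot 210^{2} + 77 \cdot 210\right)\right) = - 57448 \left(-36510 + \left(4 + 2 \cdot 44100 + 16170\right)\right) = - 57448 \left(-36510 + \left(4 + 88200 + 16170\right)\right) = - 57448 \left(-36510 + 104374\right) = \left(-57448\right) 67864 = -3898651072$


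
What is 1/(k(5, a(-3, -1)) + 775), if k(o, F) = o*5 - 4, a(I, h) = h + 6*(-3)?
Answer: 1/796 ≈ 0.0012563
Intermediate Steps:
a(I, h) = -18 + h (a(I, h) = h - 18 = -18 + h)
k(o, F) = -4 + 5*o (k(o, F) = 5*o - 4 = -4 + 5*o)
1/(k(5, a(-3, -1)) + 775) = 1/((-4 + 5*5) + 775) = 1/((-4 + 25) + 775) = 1/(21 + 775) = 1/796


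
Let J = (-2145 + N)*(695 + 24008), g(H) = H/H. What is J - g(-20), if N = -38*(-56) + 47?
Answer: 741089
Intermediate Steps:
g(H) = 1
N = 2175 (N = 2128 + 47 = 2175)
J = 741090 (J = (-2145 + 2175)*(695 + 24008) = 30*24703 = 741090)
J - g(-20) = 741090 - 1*1 = 741090 - 1 = 741089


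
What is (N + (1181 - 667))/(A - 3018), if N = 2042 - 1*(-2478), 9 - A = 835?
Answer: -2517/1922 ≈ -1.3096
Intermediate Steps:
A = -826 (A = 9 - 1*835 = 9 - 835 = -826)
N = 4520 (N = 2042 + 2478 = 4520)
(N + (1181 - 667))/(A - 3018) = (4520 + (1181 - 667))/(-826 - 3018) = (4520 + 514)/(-3844) = 5034*(-1/3844) = -2517/1922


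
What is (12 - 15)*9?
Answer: -27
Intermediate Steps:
(12 - 15)*9 = -3*9 = -27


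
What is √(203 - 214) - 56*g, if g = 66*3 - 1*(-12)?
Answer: -11760 + I*√11 ≈ -11760.0 + 3.3166*I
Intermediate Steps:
g = 210 (g = 198 + 12 = 210)
√(203 - 214) - 56*g = √(203 - 214) - 56*210 = √(-11) - 11760 = I*√11 - 11760 = -11760 + I*√11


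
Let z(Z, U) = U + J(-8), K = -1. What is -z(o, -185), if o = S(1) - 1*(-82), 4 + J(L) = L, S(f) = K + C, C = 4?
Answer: 197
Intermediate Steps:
S(f) = 3 (S(f) = -1 + 4 = 3)
J(L) = -4 + L
o = 85 (o = 3 - 1*(-82) = 3 + 82 = 85)
z(Z, U) = -12 + U (z(Z, U) = U + (-4 - 8) = U - 12 = -12 + U)
-z(o, -185) = -(-12 - 185) = -1*(-197) = 197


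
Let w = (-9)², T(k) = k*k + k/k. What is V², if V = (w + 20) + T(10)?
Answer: 40804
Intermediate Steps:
T(k) = 1 + k² (T(k) = k² + 1 = 1 + k²)
w = 81
V = 202 (V = (81 + 20) + (1 + 10²) = 101 + (1 + 100) = 101 + 101 = 202)
V² = 202² = 40804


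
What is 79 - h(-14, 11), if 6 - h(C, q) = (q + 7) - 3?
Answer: 88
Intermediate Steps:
h(C, q) = 2 - q (h(C, q) = 6 - ((q + 7) - 3) = 6 - ((7 + q) - 3) = 6 - (4 + q) = 6 + (-4 - q) = 2 - q)
79 - h(-14, 11) = 79 - (2 - 1*11) = 79 - (2 - 11) = 79 - 1*(-9) = 79 + 9 = 88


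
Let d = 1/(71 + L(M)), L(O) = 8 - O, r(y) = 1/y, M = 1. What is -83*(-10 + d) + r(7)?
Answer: 452677/546 ≈ 829.08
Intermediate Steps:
d = 1/78 (d = 1/(71 + (8 - 1*1)) = 1/(71 + (8 - 1)) = 1/(71 + 7) = 1/78 ≈ 0.012821)
-83*(-10 + d) + r(7) = -83*(-10 + 1/78) + 1/7 = -83*(-779/78) + 1/7 = 64657/78 + 1/7 = 452677/546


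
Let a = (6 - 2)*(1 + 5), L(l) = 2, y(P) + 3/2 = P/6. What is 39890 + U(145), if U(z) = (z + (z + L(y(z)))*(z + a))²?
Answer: 624440034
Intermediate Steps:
y(P) = -3/2 + P/6
a = 24 (a = 4*6 = 24)
U(z) = (z + (2 + z)*(24 + z))² (U(z) = (z + (z + 2)*(z + 24))² = (z + (2 + z)*(24 + z))²)
39890 + U(145) = 39890 + (48 + 145² + 27*145)² = 39890 + (48 + 21025 + 3915)² = 39890 + 24988² = 39890 + 624400144 = 624440034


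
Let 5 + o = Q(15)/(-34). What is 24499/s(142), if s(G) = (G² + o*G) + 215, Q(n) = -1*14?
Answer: 416483/335367 ≈ 1.2419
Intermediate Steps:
Q(n) = -14
o = -78/17 (o = -5 - 14/(-34) = -5 - 14*(-1/34) = -5 + 7/17 = -78/17 ≈ -4.5882)
s(G) = 215 + G² - 78*G/17 (s(G) = (G² - 78*G/17) + 215 = 215 + G² - 78*G/17)
24499/s(142) = 24499/(215 + 142² - 78/17*142) = 24499/(215 + 20164 - 11076/17) = 24499/(335367/17) = 24499*(17/335367) = 416483/335367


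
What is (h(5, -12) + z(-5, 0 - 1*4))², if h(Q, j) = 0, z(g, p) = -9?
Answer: 81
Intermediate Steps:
(h(5, -12) + z(-5, 0 - 1*4))² = (0 - 9)² = (-9)² = 81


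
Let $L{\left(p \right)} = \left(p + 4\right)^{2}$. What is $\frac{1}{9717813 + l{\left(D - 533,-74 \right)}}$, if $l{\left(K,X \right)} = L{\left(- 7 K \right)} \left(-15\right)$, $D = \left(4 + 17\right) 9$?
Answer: $- \frac{1}{77548347} \approx -1.2895 \cdot 10^{-8}$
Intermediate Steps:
$D = 189$ ($D = 21 \cdot 9 = 189$)
$L{\left(p \right)} = \left(4 + p\right)^{2}$
$l{\left(K,X \right)} = - 15 \left(4 - 7 K\right)^{2}$ ($l{\left(K,X \right)} = \left(4 - 7 K\right)^{2} \left(-15\right) = - 15 \left(4 - 7 K\right)^{2}$)
$\frac{1}{9717813 + l{\left(D - 533,-74 \right)}} = \frac{1}{9717813 - 15 \left(-4 + 7 \left(189 - 533\right)\right)^{2}} = \frac{1}{9717813 - 15 \left(-4 + 7 \left(-344\right)\right)^{2}} = \frac{1}{9717813 - 15 \left(-4 - 2408\right)^{2}} = \frac{1}{9717813 - 15 \left(-2412\right)^{2}} = \frac{1}{9717813 - 87266160} = \frac{1}{-77548347} = - \frac{1}{77548347}$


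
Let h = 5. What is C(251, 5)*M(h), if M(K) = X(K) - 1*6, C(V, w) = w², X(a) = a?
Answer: -25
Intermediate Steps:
M(K) = -6 + K (M(K) = K - 1*6 = K - 6 = -6 + K)
C(251, 5)*M(h) = 5²*(-6 + 5) = 25*(-1) = -25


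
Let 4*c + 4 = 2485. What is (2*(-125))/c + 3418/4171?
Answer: 4309058/10348251 ≈ 0.41640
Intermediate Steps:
c = 2481/4 (c = -1 + (¼)*2485 = -1 + 2485/4 = 2481/4 ≈ 620.25)
(2*(-125))/c + 3418/4171 = (2*(-125))/(2481/4) + 3418/4171 = -250*4/2481 + 3418*(1/4171) = -1000/2481 + 3418/4171 = 4309058/10348251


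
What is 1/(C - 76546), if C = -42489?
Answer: -1/119035 ≈ -8.4009e-6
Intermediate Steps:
1/(C - 76546) = 1/(-42489 - 76546) = 1/(-119035) = -1/119035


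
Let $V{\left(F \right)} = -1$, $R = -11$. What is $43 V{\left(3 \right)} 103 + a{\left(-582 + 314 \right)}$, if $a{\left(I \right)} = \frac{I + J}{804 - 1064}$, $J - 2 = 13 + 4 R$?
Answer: $- \frac{1151243}{260} \approx -4427.9$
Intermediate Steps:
$J = -29$ ($J = 2 + \left(13 + 4 \left(-11\right)\right) = 2 + \left(13 - 44\right) = 2 - 31 = -29$)
$a{\left(I \right)} = \frac{29}{260} - \frac{I}{260}$ ($a{\left(I \right)} = \frac{I - 29}{804 - 1064} = \frac{-29 + I}{-260} = \left(-29 + I\right) \left(- \frac{1}{260}\right) = \frac{29}{260} - \frac{I}{260}$)
$43 V{\left(3 \right)} 103 + a{\left(-582 + 314 \right)} = 43 \left(-1\right) 103 - \left(- \frac{29}{260} + \frac{-582 + 314}{260}\right) = \left(-43\right) 103 + \left(\frac{29}{260} - - \frac{67}{65}\right) = -4429 + \left(\frac{29}{260} + \frac{67}{65}\right) = -4429 + \frac{297}{260} = - \frac{1151243}{260}$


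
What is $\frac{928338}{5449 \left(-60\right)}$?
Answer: $- \frac{154723}{54490} \approx -2.8395$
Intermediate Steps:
$\frac{928338}{5449 \left(-60\right)} = \frac{928338}{-326940} = 928338 \left(- \frac{1}{326940}\right) = - \frac{154723}{54490}$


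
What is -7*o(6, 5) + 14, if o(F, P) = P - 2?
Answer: -7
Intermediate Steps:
o(F, P) = -2 + P
-7*o(6, 5) + 14 = -7*(-2 + 5) + 14 = -7*3 + 14 = -21 + 14 = -7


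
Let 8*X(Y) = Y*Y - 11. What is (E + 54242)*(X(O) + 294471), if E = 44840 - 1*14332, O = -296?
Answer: 103537930875/4 ≈ 2.5884e+10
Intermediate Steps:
X(Y) = -11/8 + Y**2/8 (X(Y) = (Y*Y - 11)/8 = (Y**2 - 11)/8 = (-11 + Y**2)/8 = -11/8 + Y**2/8)
E = 30508 (E = 44840 - 14332 = 30508)
(E + 54242)*(X(O) + 294471) = (30508 + 54242)*((-11/8 + (1/8)*(-296)**2) + 294471) = 84750*((-11/8 + (1/8)*87616) + 294471) = 84750*((-11/8 + 10952) + 294471) = 84750*(87605/8 + 294471) = 84750*(2443373/8) = 103537930875/4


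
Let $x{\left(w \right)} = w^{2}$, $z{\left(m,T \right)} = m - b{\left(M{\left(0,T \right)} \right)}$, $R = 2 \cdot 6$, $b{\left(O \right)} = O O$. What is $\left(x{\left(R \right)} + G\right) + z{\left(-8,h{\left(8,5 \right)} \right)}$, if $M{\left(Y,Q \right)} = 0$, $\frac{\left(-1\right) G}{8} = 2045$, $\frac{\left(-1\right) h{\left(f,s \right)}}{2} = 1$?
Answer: $-16224$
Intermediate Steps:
$h{\left(f,s \right)} = -2$ ($h{\left(f,s \right)} = \left(-2\right) 1 = -2$)
$G = -16360$ ($G = \left(-8\right) 2045 = -16360$)
$b{\left(O \right)} = O^{2}$
$R = 12$
$z{\left(m,T \right)} = m$ ($z{\left(m,T \right)} = m - 0^{2} = m - 0 = m + 0 = m$)
$\left(x{\left(R \right)} + G\right) + z{\left(-8,h{\left(8,5 \right)} \right)} = \left(12^{2} - 16360\right) - 8 = \left(144 - 16360\right) - 8 = -16216 - 8 = -16224$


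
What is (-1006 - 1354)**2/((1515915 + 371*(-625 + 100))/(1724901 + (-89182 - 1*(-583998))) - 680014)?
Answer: -6181467901600/754718657449 ≈ -8.1904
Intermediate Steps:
(-1006 - 1354)**2/((1515915 + 371*(-625 + 100))/(1724901 + (-89182 - 1*(-583998))) - 680014) = (-2360)**2/((1515915 + 371*(-525))/(1724901 + (-89182 + 583998)) - 680014) = 5569600/((1515915 - 194775)/(1724901 + 494816) - 680014) = 5569600/(1321140/2219717 - 680014) = 5569600/(-1509437314898/2219717) = 5569600*(-2219717/1509437314898) = -6181467901600/754718657449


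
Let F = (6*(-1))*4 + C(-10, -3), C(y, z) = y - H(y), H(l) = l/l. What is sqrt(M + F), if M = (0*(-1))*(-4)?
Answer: I*sqrt(35) ≈ 5.9161*I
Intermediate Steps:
H(l) = 1
C(y, z) = -1 + y (C(y, z) = y - 1*1 = y - 1 = -1 + y)
F = -35 (F = (6*(-1))*4 + (-1 - 10) = -6*4 - 11 = -24 - 11 = -35)
M = 0 (M = 0*(-4) = 0)
sqrt(M + F) = sqrt(0 - 35) = sqrt(-35) = I*sqrt(35)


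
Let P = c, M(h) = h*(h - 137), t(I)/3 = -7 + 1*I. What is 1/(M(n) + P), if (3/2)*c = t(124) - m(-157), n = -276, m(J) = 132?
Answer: 1/114134 ≈ 8.7616e-6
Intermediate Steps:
t(I) = -21 + 3*I (t(I) = 3*(-7 + 1*I) = 3*(-7 + I) = -21 + 3*I)
M(h) = h*(-137 + h)
c = 146 (c = 2*((-21 + 3*124) - 1*132)/3 = 2*((-21 + 372) - 132)/3 = 2*(351 - 132)/3 = (2/3)*219 = 146)
P = 146
1/(M(n) + P) = 1/(-276*(-137 - 276) + 146) = 1/(-276*(-413) + 146) = 1/(113988 + 146) = 1/114134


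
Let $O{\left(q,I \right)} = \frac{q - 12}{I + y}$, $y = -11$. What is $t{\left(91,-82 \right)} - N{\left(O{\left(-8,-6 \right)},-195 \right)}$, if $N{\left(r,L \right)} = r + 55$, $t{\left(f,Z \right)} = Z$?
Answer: $- \frac{2349}{17} \approx -138.18$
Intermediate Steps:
$O{\left(q,I \right)} = \frac{-12 + q}{-11 + I}$ ($O{\left(q,I \right)} = \frac{q - 12}{I - 11} = \frac{-12 + q}{-11 + I}$)
$N{\left(r,L \right)} = 55 + r$
$t{\left(91,-82 \right)} - N{\left(O{\left(-8,-6 \right)},-195 \right)} = -82 - \left(55 + \frac{-12 - 8}{-11 - 6}\right) = -82 - \left(55 + \frac{1}{-17} \left(-20\right)\right) = -82 - \left(55 - - \frac{20}{17}\right) = -82 - \left(55 + \frac{20}{17}\right) = -82 - \frac{955}{17} = - \frac{2349}{17}$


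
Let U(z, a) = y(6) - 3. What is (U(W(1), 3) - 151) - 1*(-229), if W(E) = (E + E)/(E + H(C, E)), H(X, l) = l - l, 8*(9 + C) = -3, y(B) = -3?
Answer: 72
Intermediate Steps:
C = -75/8 (C = -9 + (1/8)*(-3) = -9 - 3/8 = -75/8 ≈ -9.3750)
H(X, l) = 0
W(E) = 2 (W(E) = (E + E)/(E + 0) = (2*E)/E = 2)
U(z, a) = -6 (U(z, a) = -3 - 3 = -6)
(U(W(1), 3) - 151) - 1*(-229) = (-6 - 151) - 1*(-229) = -157 + 229 = 72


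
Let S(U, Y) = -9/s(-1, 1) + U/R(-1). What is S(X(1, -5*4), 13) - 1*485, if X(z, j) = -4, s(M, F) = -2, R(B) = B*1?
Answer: -953/2 ≈ -476.50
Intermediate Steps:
R(B) = B
S(U, Y) = 9/2 - U (S(U, Y) = -9/(-2) + U/(-1) = -9*(-½) + U*(-1) = 9/2 - U)
S(X(1, -5*4), 13) - 1*485 = (9/2 - 1*(-4)) - 1*485 = (9/2 + 4) - 485 = 17/2 - 485 = -953/2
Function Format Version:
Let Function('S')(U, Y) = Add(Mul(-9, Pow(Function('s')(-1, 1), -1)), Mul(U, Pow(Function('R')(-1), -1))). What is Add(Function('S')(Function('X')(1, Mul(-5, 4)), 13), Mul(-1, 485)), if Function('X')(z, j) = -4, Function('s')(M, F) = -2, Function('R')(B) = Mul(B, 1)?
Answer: Rational(-953, 2) ≈ -476.50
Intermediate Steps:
Function('R')(B) = B
Function('S')(U, Y) = Add(Rational(9, 2), Mul(-1, U)) (Function('S')(U, Y) = Add(Mul(-9, Pow(-2, -1)), Mul(U, Pow(-1, -1))) = Add(Mul(-9, Rational(-1, 2)), Mul(U, -1)) = Add(Rational(9, 2), Mul(-1, U)))
Add(Function('S')(Function('X')(1, Mul(-5, 4)), 13), Mul(-1, 485)) = Add(Add(Rational(9, 2), Mul(-1, -4)), Mul(-1, 485)) = Add(Add(Rational(9, 2), 4), -485) = Add(Rational(17, 2), -485) = Rational(-953, 2)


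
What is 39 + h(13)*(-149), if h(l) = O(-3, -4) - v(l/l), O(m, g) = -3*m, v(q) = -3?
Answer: -1749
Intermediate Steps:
h(l) = 12 (h(l) = -3*(-3) - 1*(-3) = 9 + 3 = 12)
39 + h(13)*(-149) = 39 + 12*(-149) = 39 - 1788 = -1749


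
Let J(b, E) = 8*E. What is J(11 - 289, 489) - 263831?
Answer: -259919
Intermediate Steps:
J(11 - 289, 489) - 263831 = 8*489 - 263831 = 3912 - 263831 = -259919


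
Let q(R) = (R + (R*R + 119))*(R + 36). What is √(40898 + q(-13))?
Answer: 9*√583 ≈ 217.31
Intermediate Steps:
q(R) = (36 + R)*(119 + R + R²) (q(R) = (R + (R² + 119))*(36 + R) = (R + (119 + R²))*(36 + R) = (119 + R + R²)*(36 + R) = (36 + R)*(119 + R + R²))
√(40898 + q(-13)) = √(40898 + (4284 + (-13)³ + 37*(-13)² + 155*(-13))) = √(40898 + (4284 - 2197 + 37*169 - 2015)) = √(40898 + (4284 - 2197 + 6253 - 2015)) = √(40898 + 6325) = √47223 = 9*√583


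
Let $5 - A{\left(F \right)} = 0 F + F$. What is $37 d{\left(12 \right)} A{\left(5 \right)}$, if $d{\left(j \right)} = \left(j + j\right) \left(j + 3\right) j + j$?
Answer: $0$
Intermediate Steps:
$d{\left(j \right)} = j + 2 j^{2} \left(3 + j\right)$ ($d{\left(j \right)} = 2 j \left(3 + j\right) j + j = 2 j^{2} \left(3 + j\right) + j = j + 2 j^{2} \left(3 + j\right)$)
$A{\left(F \right)} = 5 - F$ ($A{\left(F \right)} = 5 - \left(0 F + F\right) = 5 - \left(0 + F\right) = 5 - F$)
$37 d{\left(12 \right)} A{\left(5 \right)} = 37 \cdot 12 \left(1 + 2 \cdot 12^{2} + 6 \cdot 12\right) \left(5 - 5\right) = 37 \cdot 12 \left(1 + 2 \cdot 144 + 72\right) \left(5 - 5\right) = 37 \cdot 12 \left(1 + 288 + 72\right) 0 = 37 \cdot 12 \cdot 361 \cdot 0 = 37 \cdot 4332 \cdot 0 = 160284 \cdot 0 = 0$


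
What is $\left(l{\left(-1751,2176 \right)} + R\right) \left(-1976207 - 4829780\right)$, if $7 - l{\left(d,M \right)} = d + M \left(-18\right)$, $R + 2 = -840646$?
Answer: $5442897535614$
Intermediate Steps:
$R = -840648$ ($R = -2 - 840646 = -840648$)
$l{\left(d,M \right)} = 7 - d + 18 M$ ($l{\left(d,M \right)} = 7 - \left(d + M \left(-18\right)\right) = 7 - \left(d - 18 M\right) = 7 + \left(- d + 18 M\right) = 7 - d + 18 M$)
$\left(l{\left(-1751,2176 \right)} + R\right) \left(-1976207 - 4829780\right) = \left(\left(7 - -1751 + 18 \cdot 2176\right) - 840648\right) \left(-1976207 - 4829780\right) = \left(\left(7 + 1751 + 39168\right) - 840648\right) \left(-6805987\right) = \left(40926 - 840648\right) \left(-6805987\right) = \left(-799722\right) \left(-6805987\right) = 5442897535614$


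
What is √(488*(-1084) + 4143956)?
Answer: 2*√903741 ≈ 1901.3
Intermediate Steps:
√(488*(-1084) + 4143956) = √(-528992 + 4143956) = √3614964 = 2*√903741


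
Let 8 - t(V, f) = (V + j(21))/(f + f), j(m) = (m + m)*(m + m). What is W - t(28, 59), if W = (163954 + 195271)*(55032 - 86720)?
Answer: -671604185776/59 ≈ -1.1383e+10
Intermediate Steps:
j(m) = 4*m² (j(m) = (2*m)*(2*m) = 4*m²)
W = -11383121800 (W = 359225*(-31688) = -11383121800)
t(V, f) = 8 - (1764 + V)/(2*f) (t(V, f) = 8 - (V + 4*21²)/(f + f) = 8 - (V + 4*441)/(2*f) = 8 - (V + 1764)*1/(2*f) = 8 - (1764 + V)*1/(2*f) = 8 - (1764 + V)/(2*f))
W - t(28, 59) = -11383121800 - (-1764 - 1*28 + 16*59)/(2*59) = -11383121800 - (-1764 - 28 + 944)/(2*59) = -11383121800 - (-848)/(2*59) = -11383121800 - 1*(-424/59) = -11383121800 + 424/59 = -671604185776/59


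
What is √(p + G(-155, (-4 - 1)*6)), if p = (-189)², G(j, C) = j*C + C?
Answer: √40341 ≈ 200.85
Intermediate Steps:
G(j, C) = C + C*j (G(j, C) = C*j + C = C + C*j)
p = 35721
√(p + G(-155, (-4 - 1)*6)) = √(35721 + ((-4 - 1)*6)*(1 - 155)) = √(35721 - 5*6*(-154)) = √(35721 - 30*(-154)) = √(35721 + 4620) = √40341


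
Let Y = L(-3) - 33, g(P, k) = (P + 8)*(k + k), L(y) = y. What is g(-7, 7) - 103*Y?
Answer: 3722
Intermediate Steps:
g(P, k) = 2*k*(8 + P) (g(P, k) = (8 + P)*(2*k) = 2*k*(8 + P))
Y = -36 (Y = -3 - 33 = -36)
g(-7, 7) - 103*Y = 2*7*(8 - 7) - 103*(-36) = 2*7*1 + 3708 = 14 + 3708 = 3722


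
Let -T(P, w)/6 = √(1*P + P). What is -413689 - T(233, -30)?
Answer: -413689 + 6*√466 ≈ -4.1356e+5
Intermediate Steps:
T(P, w) = -6*√2*√P (T(P, w) = -6*√(1*P + P) = -6*√(P + P) = -6*√2*√P)
-413689 - T(233, -30) = -413689 - (-6)*√2*√233 = -413689 - (-6)*√466 = -413689 + 6*√466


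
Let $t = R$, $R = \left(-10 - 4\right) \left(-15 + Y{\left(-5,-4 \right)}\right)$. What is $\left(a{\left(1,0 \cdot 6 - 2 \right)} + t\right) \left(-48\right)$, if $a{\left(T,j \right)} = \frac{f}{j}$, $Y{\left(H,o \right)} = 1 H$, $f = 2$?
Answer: $-13392$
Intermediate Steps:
$Y{\left(H,o \right)} = H$
$R = 280$ ($R = \left(-10 - 4\right) \left(-15 - 5\right) = \left(-14\right) \left(-20\right) = 280$)
$t = 280$
$a{\left(T,j \right)} = \frac{2}{j}$
$\left(a{\left(1,0 \cdot 6 - 2 \right)} + t\right) \left(-48\right) = \left(\frac{2}{0 \cdot 6 - 2} + 280\right) \left(-48\right) = \left(\frac{2}{0 - 2} + 280\right) \left(-48\right) = \left(\frac{2}{-2} + 280\right) \left(-48\right) = \left(2 \left(- \frac{1}{2}\right) + 280\right) \left(-48\right) = \left(-1 + 280\right) \left(-48\right) = 279 \left(-48\right) = -13392$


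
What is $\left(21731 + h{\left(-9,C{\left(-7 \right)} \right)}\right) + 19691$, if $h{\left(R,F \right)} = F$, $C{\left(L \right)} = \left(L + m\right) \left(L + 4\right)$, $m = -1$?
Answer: $41446$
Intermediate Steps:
$C{\left(L \right)} = \left(-1 + L\right) \left(4 + L\right)$ ($C{\left(L \right)} = \left(L - 1\right) \left(L + 4\right) = \left(-1 + L\right) \left(4 + L\right)$)
$\left(21731 + h{\left(-9,C{\left(-7 \right)} \right)}\right) + 19691 = \left(21731 + \left(-4 + \left(-7\right)^{2} + 3 \left(-7\right)\right)\right) + 19691 = \left(21731 - -24\right) + 19691 = \left(21731 + 24\right) + 19691 = 21755 + 19691 = 41446$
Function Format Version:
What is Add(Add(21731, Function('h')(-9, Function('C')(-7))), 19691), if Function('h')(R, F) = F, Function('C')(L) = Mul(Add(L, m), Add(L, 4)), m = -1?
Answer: 41446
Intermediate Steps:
Function('C')(L) = Mul(Add(-1, L), Add(4, L)) (Function('C')(L) = Mul(Add(L, -1), Add(L, 4)) = Mul(Add(-1, L), Add(4, L)))
Add(Add(21731, Function('h')(-9, Function('C')(-7))), 19691) = Add(Add(21731, Add(-4, Pow(-7, 2), Mul(3, -7))), 19691) = Add(Add(21731, Add(-4, 49, -21)), 19691) = Add(Add(21731, 24), 19691) = Add(21755, 19691) = 41446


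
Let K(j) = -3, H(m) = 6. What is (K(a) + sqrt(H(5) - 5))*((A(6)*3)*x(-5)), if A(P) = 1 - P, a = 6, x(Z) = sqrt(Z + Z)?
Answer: 30*I*sqrt(10) ≈ 94.868*I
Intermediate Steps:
x(Z) = sqrt(2)*sqrt(Z) (x(Z) = sqrt(2*Z) = sqrt(2)*sqrt(Z))
(K(a) + sqrt(H(5) - 5))*((A(6)*3)*x(-5)) = (-3 + sqrt(6 - 5))*(((1 - 1*6)*3)*(sqrt(2)*sqrt(-5))) = (-3 + sqrt(1))*(((1 - 6)*3)*(sqrt(2)*(I*sqrt(5)))) = (-3 + 1)*((-5*3)*(I*sqrt(10))) = -(-30)*I*sqrt(10) = 30*I*sqrt(10)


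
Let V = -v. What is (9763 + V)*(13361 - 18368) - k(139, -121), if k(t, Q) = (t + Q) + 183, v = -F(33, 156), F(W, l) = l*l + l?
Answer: -171514986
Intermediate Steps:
F(W, l) = l + l² (F(W, l) = l² + l = l + l²)
v = -24492 (v = -156*(1 + 156) = -156*157 = -1*24492 = -24492)
V = 24492 (V = -1*(-24492) = 24492)
k(t, Q) = 183 + Q + t (k(t, Q) = (Q + t) + 183 = 183 + Q + t)
(9763 + V)*(13361 - 18368) - k(139, -121) = (9763 + 24492)*(13361 - 18368) - (183 - 121 + 139) = 34255*(-5007) - 1*201 = -171514785 - 201 = -171514986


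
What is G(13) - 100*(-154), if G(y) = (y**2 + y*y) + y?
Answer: 15751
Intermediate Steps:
G(y) = y + 2*y**2 (G(y) = (y**2 + y**2) + y = 2*y**2 + y = y + 2*y**2)
G(13) - 100*(-154) = 13*(1 + 2*13) - 100*(-154) = 13*(1 + 26) + 15400 = 13*27 + 15400 = 351 + 15400 = 15751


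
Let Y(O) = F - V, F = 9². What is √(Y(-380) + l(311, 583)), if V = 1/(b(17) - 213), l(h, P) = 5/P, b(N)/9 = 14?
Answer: √208433841099/50721 ≈ 9.0011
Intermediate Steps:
b(N) = 126 (b(N) = 9*14 = 126)
F = 81
V = -1/87 (V = 1/(126 - 213) = 1/(-87) = -1/87 ≈ -0.011494)
Y(O) = 7048/87 (Y(O) = 81 - 1*(-1/87) = 81 + 1/87 = 7048/87)
√(Y(-380) + l(311, 583)) = √(7048/87 + 5/583) = √(4109419/50721) = √208433841099/50721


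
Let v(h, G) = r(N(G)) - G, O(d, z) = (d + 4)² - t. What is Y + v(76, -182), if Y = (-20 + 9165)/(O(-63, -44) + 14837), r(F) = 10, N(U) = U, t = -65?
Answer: 114151/593 ≈ 192.50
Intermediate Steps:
O(d, z) = 65 + (4 + d)² (O(d, z) = (d + 4)² - 1*(-65) = (4 + d)² + 65 = 65 + (4 + d)²)
v(h, G) = 10 - G
Y = 295/593 (Y = (-20 + 9165)/((65 + (4 - 63)²) + 14837) = 9145/((65 + (-59)²) + 14837) = 9145/((65 + 3481) + 14837) = 9145/(3546 + 14837) = 9145/18383 = 9145*(1/18383) = 295/593 ≈ 0.49747)
Y + v(76, -182) = 295/593 + (10 - 1*(-182)) = 295/593 + (10 + 182) = 295/593 + 192 = 114151/593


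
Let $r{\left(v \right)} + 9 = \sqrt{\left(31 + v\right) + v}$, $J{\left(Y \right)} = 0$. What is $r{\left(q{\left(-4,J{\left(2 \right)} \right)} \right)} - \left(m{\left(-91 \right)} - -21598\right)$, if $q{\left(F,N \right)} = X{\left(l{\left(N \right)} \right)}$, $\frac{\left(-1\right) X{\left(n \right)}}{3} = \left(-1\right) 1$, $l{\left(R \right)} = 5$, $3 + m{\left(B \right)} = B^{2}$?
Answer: $-29885 + \sqrt{37} \approx -29879.0$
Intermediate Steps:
$m{\left(B \right)} = -3 + B^{2}$
$X{\left(n \right)} = 3$ ($X{\left(n \right)} = - 3 \left(\left(-1\right) 1\right) = \left(-3\right) \left(-1\right) = 3$)
$q{\left(F,N \right)} = 3$
$r{\left(v \right)} = -9 + \sqrt{31 + 2 v}$ ($r{\left(v \right)} = -9 + \sqrt{\left(31 + v\right) + v} = -9 + \sqrt{31 + 2 v}$)
$r{\left(q{\left(-4,J{\left(2 \right)} \right)} \right)} - \left(m{\left(-91 \right)} - -21598\right) = \left(-9 + \sqrt{31 + 2 \cdot 3}\right) - \left(\left(-3 + \left(-91\right)^{2}\right) - -21598\right) = \left(-9 + \sqrt{31 + 6}\right) - \left(\left(-3 + 8281\right) + 21598\right) = \left(-9 + \sqrt{37}\right) - \left(8278 + 21598\right) = \left(-9 + \sqrt{37}\right) - 29876 = -29885 + \sqrt{37}$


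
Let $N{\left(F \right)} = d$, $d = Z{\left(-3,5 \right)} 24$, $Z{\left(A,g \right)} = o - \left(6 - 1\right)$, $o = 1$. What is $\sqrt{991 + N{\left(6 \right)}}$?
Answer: $\sqrt{895} \approx 29.917$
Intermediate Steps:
$Z{\left(A,g \right)} = -4$ ($Z{\left(A,g \right)} = 1 - \left(6 - 1\right) = 1 - 5 = -4$)
$d = -96$ ($d = \left(-4\right) 24 = -96$)
$N{\left(F \right)} = -96$
$\sqrt{991 + N{\left(6 \right)}} = \sqrt{991 - 96} = \sqrt{895}$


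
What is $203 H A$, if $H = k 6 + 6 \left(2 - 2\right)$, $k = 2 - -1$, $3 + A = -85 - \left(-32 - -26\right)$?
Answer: $-299628$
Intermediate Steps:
$A = -82$ ($A = -3 - \left(53 + 26\right) = -3 - 79 = -82$)
$k = 3$ ($k = 2 + 1 = 3$)
$H = 18$ ($H = 3 \cdot 6 + 6 \left(2 - 2\right) = 18 + 6 \cdot 0 = 18 + 0 = 18$)
$203 H A = 203 \cdot 18 \left(-82\right) = 3654 \left(-82\right) = -299628$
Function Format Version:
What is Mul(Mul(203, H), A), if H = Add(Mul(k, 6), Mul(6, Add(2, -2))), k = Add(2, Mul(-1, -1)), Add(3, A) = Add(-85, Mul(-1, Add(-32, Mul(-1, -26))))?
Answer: -299628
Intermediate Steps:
A = -82 (A = Add(-3, Add(-85, Mul(-1, Add(-32, Mul(-1, -26))))) = Add(-3, Add(-85, Mul(-1, Add(-32, 26)))) = Add(-3, Add(-85, Mul(-1, -6))) = Add(-3, Add(-85, 6)) = Add(-3, -79) = -82)
k = 3 (k = Add(2, 1) = 3)
H = 18 (H = Add(Mul(3, 6), Mul(6, Add(2, -2))) = Add(18, Mul(6, 0)) = Add(18, 0) = 18)
Mul(Mul(203, H), A) = Mul(Mul(203, 18), -82) = Mul(3654, -82) = -299628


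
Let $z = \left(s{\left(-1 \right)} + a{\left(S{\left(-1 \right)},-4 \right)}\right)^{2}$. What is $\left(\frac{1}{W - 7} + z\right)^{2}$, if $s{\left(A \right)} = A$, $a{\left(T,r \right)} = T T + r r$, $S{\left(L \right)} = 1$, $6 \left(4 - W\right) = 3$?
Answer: $\frac{3204100}{49} \approx 65390.0$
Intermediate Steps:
$W = \frac{7}{2}$ ($W = 4 - \frac{1}{2} = \frac{7}{2} \approx 3.5$)
$a{\left(T,r \right)} = T^{2} + r^{2}$
$z = 256$ ($z = \left(-1 + \left(1^{2} + \left(-4\right)^{2}\right)\right)^{2} = \left(-1 + \left(1 + 16\right)\right)^{2} = \left(-1 + 17\right)^{2} = 16^{2} = 256$)
$\left(\frac{1}{W - 7} + z\right)^{2} = \left(\frac{1}{\frac{7}{2} - 7} + 256\right)^{2} = \left(\frac{1}{- \frac{7}{2}} + 256\right)^{2} = \left(- \frac{2}{7} + 256\right)^{2} = \left(\frac{1790}{7}\right)^{2} = \frac{3204100}{49}$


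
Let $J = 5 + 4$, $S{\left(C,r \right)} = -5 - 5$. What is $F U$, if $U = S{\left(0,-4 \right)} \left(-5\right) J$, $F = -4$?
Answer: $-1800$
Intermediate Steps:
$S{\left(C,r \right)} = -10$ ($S{\left(C,r \right)} = -5 - 5 = -10$)
$J = 9$
$U = 450$ ($U = \left(-10\right) \left(-5\right) 9 = 50 \cdot 9 = 450$)
$F U = \left(-4\right) 450 = -1800$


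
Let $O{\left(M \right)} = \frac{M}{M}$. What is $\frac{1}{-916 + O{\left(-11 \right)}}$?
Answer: $- \frac{1}{915} \approx -0.0010929$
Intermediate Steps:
$O{\left(M \right)} = 1$
$\frac{1}{-916 + O{\left(-11 \right)}} = \frac{1}{-916 + 1} = \frac{1}{-915} = - \frac{1}{915}$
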